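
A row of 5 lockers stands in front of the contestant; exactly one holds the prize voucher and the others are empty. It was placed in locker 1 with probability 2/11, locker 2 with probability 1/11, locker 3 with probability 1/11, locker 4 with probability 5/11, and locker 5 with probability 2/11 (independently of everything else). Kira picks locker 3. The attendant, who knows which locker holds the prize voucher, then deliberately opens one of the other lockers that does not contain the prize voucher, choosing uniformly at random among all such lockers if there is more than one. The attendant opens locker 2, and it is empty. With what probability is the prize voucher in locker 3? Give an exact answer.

1/13

Consider each possible location of the prize voucher in turn.
If it is in either of lockers 1 and 5 (prior 2/11 each): the attendant has 3 equally likely choices, so probability 1/3; weight (2/11)·(1/3) = 2/33 each.
If it is in locker 2 (prior 1/11): the attendant opened locker 2, so this case is ruled out; weight (1/11)·0 = 0.
If it is in locker 3 (prior 1/11): the attendant has 4 equally likely choices, so probability 1/4; weight (1/11)·(1/4) = 1/44.
If it is in locker 4 (prior 5/11): the attendant has 3 equally likely choices, so probability 1/3; weight (5/11)·(1/3) = 5/33.
The weights sum to 13/44.
So P(the prize voucher in locker 3 | the attendant opened locker 2) = (1/44) / (13/44) = 1/13.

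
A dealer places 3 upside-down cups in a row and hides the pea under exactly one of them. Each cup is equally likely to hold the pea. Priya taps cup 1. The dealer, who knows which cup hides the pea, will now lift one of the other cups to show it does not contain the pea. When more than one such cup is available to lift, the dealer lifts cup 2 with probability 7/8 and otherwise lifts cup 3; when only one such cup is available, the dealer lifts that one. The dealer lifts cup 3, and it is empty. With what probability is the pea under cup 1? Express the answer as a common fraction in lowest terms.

1/9

Condition on the true location of the pea.
If it is under cup 1 (prior 1/3): cup 2 is available but not opened, probability 1/8; weight (1/3)·(1/8) = 1/24.
If it is under cup 2 (prior 1/3): only cup 3 is available, probability 1; weight (1/3)·1 = 1/3.
If it is under cup 3 (prior 1/3): the dealer opened cup 3, so this case is ruled out; weight (1/3)·0 = 0.
The weights sum to 3/8.
So P(the pea under cup 1 | the dealer opened cup 3) = (1/24) / (3/8) = 1/9.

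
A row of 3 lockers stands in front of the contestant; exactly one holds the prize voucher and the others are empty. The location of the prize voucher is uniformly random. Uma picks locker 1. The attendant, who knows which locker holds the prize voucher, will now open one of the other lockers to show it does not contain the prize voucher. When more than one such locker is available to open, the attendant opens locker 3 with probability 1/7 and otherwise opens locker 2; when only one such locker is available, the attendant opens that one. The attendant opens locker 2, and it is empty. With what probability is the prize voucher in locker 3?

Condition on the true location of the prize voucher.
If it is in locker 1 (prior 1/3): locker 3 is available but not opened, probability 6/7; weight (1/3)·(6/7) = 2/7.
If it is in locker 2 (prior 1/3): the attendant opened locker 2, so this case is ruled out; weight (1/3)·0 = 0.
If it is in locker 3 (prior 1/3): only locker 2 is available, probability 1; weight (1/3)·1 = 1/3.
The weights sum to 13/21.
So P(the prize voucher in locker 3 | the attendant opened locker 2) = (1/3) / (13/21) = 7/13.

7/13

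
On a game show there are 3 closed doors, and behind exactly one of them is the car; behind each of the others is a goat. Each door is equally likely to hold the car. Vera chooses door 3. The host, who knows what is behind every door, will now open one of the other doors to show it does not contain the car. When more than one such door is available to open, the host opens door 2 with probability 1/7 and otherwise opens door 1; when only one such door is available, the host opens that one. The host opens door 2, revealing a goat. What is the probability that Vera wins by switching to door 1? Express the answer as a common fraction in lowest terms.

Consider each possible location of the car in turn.
If it is behind door 1 (prior 1/3): only door 2 is available, probability 1; weight (1/3)·1 = 1/3.
If it is behind door 2 (prior 1/3): the host opened door 2, so this case is ruled out; weight (1/3)·0 = 0.
If it is behind door 3 (prior 1/3): door 2 is available, opened with probability 1/7; weight (1/3)·(1/7) = 1/21.
The weights sum to 8/21.
So P(the car behind door 1 | the host opened door 2) = (1/3) / (8/21) = 7/8.

7/8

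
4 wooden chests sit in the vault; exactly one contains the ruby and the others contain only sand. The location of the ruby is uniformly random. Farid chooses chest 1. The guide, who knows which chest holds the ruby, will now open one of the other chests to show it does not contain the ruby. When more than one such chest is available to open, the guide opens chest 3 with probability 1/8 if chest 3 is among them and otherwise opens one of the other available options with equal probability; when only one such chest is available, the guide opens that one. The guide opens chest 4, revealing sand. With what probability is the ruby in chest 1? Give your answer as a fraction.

7/29

Condition on the true location of the ruby.
If it is in chest 1 (prior 1/4): chest 3 is available but not opened; chest 4 gets probability (1 − 1/8)/2 = 7/16; weight (1/4)·(7/16) = 7/64.
If it is in chest 2 (prior 1/4): chest 3 is available but not opened, probability 7/8; weight (1/4)·(7/8) = 7/32.
If it is in chest 3 (prior 1/4): chest 3 holds the prize so is unavailable; the guide chooses uniformly among the 2 others, probability 1/2; weight (1/4)·(1/2) = 1/8.
If it is in chest 4 (prior 1/4): the guide opened chest 4, so this case is ruled out; weight (1/4)·0 = 0.
The weights sum to 29/64.
So P(the ruby in chest 1 | the guide opened chest 4) = (7/64) / (29/64) = 7/29.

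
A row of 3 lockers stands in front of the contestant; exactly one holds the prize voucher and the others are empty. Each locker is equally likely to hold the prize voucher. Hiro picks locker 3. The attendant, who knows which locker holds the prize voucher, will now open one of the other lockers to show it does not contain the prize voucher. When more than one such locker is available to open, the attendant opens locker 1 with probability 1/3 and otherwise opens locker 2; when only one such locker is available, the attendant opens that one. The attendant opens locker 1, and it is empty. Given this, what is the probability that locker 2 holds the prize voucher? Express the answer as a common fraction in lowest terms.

3/4

Apply Bayes' rule, conditioning on where the prize voucher actually is.
If it is in locker 1 (prior 1/3): the attendant opened locker 1, so this case is ruled out; weight (1/3)·0 = 0.
If it is in locker 2 (prior 1/3): only locker 1 is available, probability 1; weight (1/3)·1 = 1/3.
If it is in locker 3 (prior 1/3): locker 1 is available, opened with probability 1/3; weight (1/3)·(1/3) = 1/9.
The weights sum to 4/9.
So P(the prize voucher in locker 2 | the attendant opened locker 1) = (1/3) / (4/9) = 3/4.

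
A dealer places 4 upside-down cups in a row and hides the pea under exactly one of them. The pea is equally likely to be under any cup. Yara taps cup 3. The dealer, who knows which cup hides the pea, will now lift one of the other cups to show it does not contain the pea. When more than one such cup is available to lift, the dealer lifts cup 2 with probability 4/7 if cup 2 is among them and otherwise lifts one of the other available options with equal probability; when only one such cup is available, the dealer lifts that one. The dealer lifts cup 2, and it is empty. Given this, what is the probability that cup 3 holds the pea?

Condition on the true location of the pea.
If it is under any of cups 1, 3, and 4 (prior 1/4 each): cup 2 is available, opened with probability 4/7; weight (1/4)·(4/7) = 1/7 each.
If it is under cup 2 (prior 1/4): the dealer opened cup 2, so this case is ruled out; weight (1/4)·0 = 0.
The weights sum to 3/7.
So P(the pea under cup 3 | the dealer opened cup 2) = (1/7) / (3/7) = 1/3.

1/3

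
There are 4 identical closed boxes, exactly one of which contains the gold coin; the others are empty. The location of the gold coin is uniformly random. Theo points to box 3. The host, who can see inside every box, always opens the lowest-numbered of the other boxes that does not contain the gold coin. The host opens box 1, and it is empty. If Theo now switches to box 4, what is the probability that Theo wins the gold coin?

1/3

Consider each possible location of the gold coin in turn.
If it is in box 1 (prior 1/4): the host opened box 1, so this case is ruled out; weight (1/4)·0 = 0.
If it is in any of boxes 2, 3, and 4 (prior 1/4 each): box 1 is the lowest-numbered option available, probability 1; weight (1/4)·1 = 1/4 each.
The weights sum to 3/4.
So P(the gold coin in box 4 | the host opened box 1) = (1/4) / (3/4) = 1/3.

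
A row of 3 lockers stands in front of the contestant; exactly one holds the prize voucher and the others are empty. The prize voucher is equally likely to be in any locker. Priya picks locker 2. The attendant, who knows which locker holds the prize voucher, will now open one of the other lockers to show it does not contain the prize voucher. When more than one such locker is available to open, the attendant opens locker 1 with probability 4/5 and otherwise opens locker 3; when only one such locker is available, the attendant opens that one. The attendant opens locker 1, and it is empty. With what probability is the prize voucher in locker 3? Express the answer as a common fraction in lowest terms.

Consider each possible location of the prize voucher in turn.
If it is in locker 1 (prior 1/3): the attendant opened locker 1, so this case is ruled out; weight (1/3)·0 = 0.
If it is in locker 2 (prior 1/3): locker 1 is available, opened with probability 4/5; weight (1/3)·(4/5) = 4/15.
If it is in locker 3 (prior 1/3): only locker 1 is available, probability 1; weight (1/3)·1 = 1/3.
The weights sum to 3/5.
So P(the prize voucher in locker 3 | the attendant opened locker 1) = (1/3) / (3/5) = 5/9.

5/9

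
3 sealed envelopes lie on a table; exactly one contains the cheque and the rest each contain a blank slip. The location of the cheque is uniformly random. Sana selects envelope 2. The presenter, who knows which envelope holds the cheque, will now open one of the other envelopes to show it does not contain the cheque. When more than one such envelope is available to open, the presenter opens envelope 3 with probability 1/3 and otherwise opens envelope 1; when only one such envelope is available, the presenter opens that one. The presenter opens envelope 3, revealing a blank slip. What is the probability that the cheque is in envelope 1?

3/4

Apply Bayes' rule, conditioning on where the cheque actually is.
If it is in envelope 1 (prior 1/3): only envelope 3 is available, probability 1; weight (1/3)·1 = 1/3.
If it is in envelope 2 (prior 1/3): envelope 3 is available, opened with probability 1/3; weight (1/3)·(1/3) = 1/9.
If it is in envelope 3 (prior 1/3): the presenter opened envelope 3, so this case is ruled out; weight (1/3)·0 = 0.
The weights sum to 4/9.
So P(the cheque in envelope 1 | the presenter opened envelope 3) = (1/3) / (4/9) = 3/4.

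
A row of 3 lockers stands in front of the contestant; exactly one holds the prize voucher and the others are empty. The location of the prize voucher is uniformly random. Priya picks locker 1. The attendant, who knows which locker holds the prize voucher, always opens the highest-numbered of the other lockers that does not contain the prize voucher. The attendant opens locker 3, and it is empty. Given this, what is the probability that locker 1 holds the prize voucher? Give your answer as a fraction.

1/2

Consider each possible location of the prize voucher in turn.
If it is in either of lockers 1 and 2 (prior 1/3 each): locker 3 is the highest-numbered option available, probability 1; weight (1/3)·1 = 1/3 each.
If it is in locker 3 (prior 1/3): the attendant opened locker 3, so this case is ruled out; weight (1/3)·0 = 0.
The weights sum to 2/3.
So P(the prize voucher in locker 1 | the attendant opened locker 3) = (1/3) / (2/3) = 1/2.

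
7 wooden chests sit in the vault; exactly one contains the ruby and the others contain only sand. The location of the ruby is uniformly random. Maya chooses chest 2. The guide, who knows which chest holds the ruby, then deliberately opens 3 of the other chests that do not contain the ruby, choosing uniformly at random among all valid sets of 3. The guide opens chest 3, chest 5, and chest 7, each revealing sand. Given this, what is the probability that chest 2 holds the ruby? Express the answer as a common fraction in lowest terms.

1/7

Apply Bayes' rule, conditioning on where the ruby actually is.
If it is in any of chests 1, 4, and 6 (prior 1/7 each): the guide has 10 equally likely choices, so probability 1/10; weight (1/7)·(1/10) = 1/70 each.
If it is in chest 2 (prior 1/7): the guide has 20 equally likely choices, so probability 1/20; weight (1/7)·(1/20) = 1/140.
If it is in any of chests 3, 5, and 7 (prior 1/7 each): that chest was opened and seen not to hold the prize — ruled out; weight (1/7)·0 = 0 each.
The weights sum to 1/20.
So P(the ruby in chest 2 | the guide opened chest 3, chest 5, and chest 7) = (1/140) / (1/20) = 1/7.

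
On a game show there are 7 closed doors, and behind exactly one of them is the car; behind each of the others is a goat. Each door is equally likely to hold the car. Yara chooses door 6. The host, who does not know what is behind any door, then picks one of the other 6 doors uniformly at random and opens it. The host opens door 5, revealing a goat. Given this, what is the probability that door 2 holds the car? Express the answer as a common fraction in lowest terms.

1/6

Because the host chose which door to open without knowing where the car is, the choice is independent of the prize location. Learning that door 5 does not hold the car simply rules out that one location and leaves the remaining 6 doors still equally likely by symmetry.
So P(the car behind door 2) = 1/6.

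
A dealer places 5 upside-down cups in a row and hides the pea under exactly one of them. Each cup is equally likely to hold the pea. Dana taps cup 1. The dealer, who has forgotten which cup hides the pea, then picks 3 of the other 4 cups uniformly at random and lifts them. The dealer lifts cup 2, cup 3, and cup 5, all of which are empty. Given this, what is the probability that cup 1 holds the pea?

Because the dealer chose which cups to lift without knowing where the pea is, the choice is independent of the prize location. Learning that none of the 3 opened cups holds the pea simply rules out those 3 locations and leaves the remaining 2 cups still equally likely by symmetry.
So P(the pea under cup 1) = 1/2.

1/2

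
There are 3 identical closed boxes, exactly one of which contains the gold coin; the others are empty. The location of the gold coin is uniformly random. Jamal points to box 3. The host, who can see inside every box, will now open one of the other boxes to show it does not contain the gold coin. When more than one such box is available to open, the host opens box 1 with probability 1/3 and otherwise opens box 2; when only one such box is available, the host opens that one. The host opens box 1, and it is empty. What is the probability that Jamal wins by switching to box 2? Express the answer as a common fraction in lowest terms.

3/4

Condition on the true location of the gold coin.
If it is in box 1 (prior 1/3): the host opened box 1, so this case is ruled out; weight (1/3)·0 = 0.
If it is in box 2 (prior 1/3): only box 1 is available, probability 1; weight (1/3)·1 = 1/3.
If it is in box 3 (prior 1/3): box 1 is available, opened with probability 1/3; weight (1/3)·(1/3) = 1/9.
The weights sum to 4/9.
So P(the gold coin in box 2 | the host opened box 1) = (1/3) / (4/9) = 3/4.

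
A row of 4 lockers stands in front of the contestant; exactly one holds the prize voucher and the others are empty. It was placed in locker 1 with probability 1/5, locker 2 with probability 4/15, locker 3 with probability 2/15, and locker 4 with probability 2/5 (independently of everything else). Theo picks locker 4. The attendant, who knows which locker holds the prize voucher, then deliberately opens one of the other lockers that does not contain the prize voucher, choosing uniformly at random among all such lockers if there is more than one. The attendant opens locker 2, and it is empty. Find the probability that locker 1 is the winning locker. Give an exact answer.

Condition on the true location of the prize voucher.
If it is in locker 1 (prior 1/5): the attendant has 2 equally likely choices, so probability 1/2; weight (1/5)·(1/2) = 1/10.
If it is in locker 2 (prior 4/15): the attendant opened locker 2, so this case is ruled out; weight (4/15)·0 = 0.
If it is in locker 3 (prior 2/15): the attendant has 2 equally likely choices, so probability 1/2; weight (2/15)·(1/2) = 1/15.
If it is in locker 4 (prior 2/5): the attendant has 3 equally likely choices, so probability 1/3; weight (2/5)·(1/3) = 2/15.
The weights sum to 3/10.
So P(the prize voucher in locker 1 | the attendant opened locker 2) = (1/10) / (3/10) = 1/3.

1/3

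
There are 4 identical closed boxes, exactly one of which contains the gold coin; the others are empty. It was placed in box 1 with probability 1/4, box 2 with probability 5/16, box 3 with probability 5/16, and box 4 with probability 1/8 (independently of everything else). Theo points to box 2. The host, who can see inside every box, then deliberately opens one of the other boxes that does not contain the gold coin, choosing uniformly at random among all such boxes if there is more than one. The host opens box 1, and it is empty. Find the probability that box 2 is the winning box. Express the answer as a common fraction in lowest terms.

10/31

Apply Bayes' rule, conditioning on where the gold coin actually is.
If it is in box 1 (prior 1/4): the host opened box 1, so this case is ruled out; weight (1/4)·0 = 0.
If it is in box 2 (prior 5/16): the host has 3 equally likely choices, so probability 1/3; weight (5/16)·(1/3) = 5/48.
If it is in box 3 (prior 5/16): the host has 2 equally likely choices, so probability 1/2; weight (5/16)·(1/2) = 5/32.
If it is in box 4 (prior 1/8): the host has 2 equally likely choices, so probability 1/2; weight (1/8)·(1/2) = 1/16.
The weights sum to 31/96.
So P(the gold coin in box 2 | the host opened box 1) = (5/48) / (31/96) = 10/31.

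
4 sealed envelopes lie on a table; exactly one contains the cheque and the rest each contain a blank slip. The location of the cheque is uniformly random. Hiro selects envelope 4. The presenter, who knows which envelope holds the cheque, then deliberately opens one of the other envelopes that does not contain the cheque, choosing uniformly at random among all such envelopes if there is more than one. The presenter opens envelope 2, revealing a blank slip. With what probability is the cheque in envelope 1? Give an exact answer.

Apply Bayes' rule, conditioning on where the cheque actually is.
If it is in either of envelopes 1 and 3 (prior 1/4 each): the presenter has 2 equally likely choices, so probability 1/2; weight (1/4)·(1/2) = 1/8 each.
If it is in envelope 2 (prior 1/4): the presenter opened envelope 2, so this case is ruled out; weight (1/4)·0 = 0.
If it is in envelope 4 (prior 1/4): the presenter has 3 equally likely choices, so probability 1/3; weight (1/4)·(1/3) = 1/12.
The weights sum to 1/3.
So P(the cheque in envelope 1 | the presenter opened envelope 2) = (1/8) / (1/3) = 3/8.

3/8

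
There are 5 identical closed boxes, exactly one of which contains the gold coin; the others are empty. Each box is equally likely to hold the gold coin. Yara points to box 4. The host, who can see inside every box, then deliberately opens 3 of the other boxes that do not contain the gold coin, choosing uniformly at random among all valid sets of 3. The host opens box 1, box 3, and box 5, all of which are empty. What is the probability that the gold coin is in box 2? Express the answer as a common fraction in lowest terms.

4/5

Condition on the true location of the gold coin.
If it is in any of boxes 1, 3, and 5 (prior 1/5 each): that box was opened and seen not to hold the prize — ruled out; weight (1/5)·0 = 0 each.
If it is in box 2 (prior 1/5): the host has no choice, probability 1; weight (1/5)·1 = 1/5.
If it is in box 4 (prior 1/5): the host has 4 equally likely choices, so probability 1/4; weight (1/5)·(1/4) = 1/20.
The weights sum to 1/4.
So P(the gold coin in box 2 | the host opened box 1, box 3, and box 5) = (1/5) / (1/4) = 4/5.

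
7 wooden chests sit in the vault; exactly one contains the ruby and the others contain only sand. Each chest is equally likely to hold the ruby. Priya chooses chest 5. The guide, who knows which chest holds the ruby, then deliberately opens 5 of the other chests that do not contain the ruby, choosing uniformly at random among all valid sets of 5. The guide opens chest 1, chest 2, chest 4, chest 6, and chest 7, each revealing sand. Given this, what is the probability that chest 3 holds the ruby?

Consider each possible location of the ruby in turn.
If it is in any of chests 1, 2, 4, 6, and 7 (prior 1/7 each): that chest was opened and seen not to hold the prize — ruled out; weight (1/7)·0 = 0 each.
If it is in chest 3 (prior 1/7): the guide has no choice, probability 1; weight (1/7)·1 = 1/7.
If it is in chest 5 (prior 1/7): the guide has 6 equally likely choices, so probability 1/6; weight (1/7)·(1/6) = 1/42.
The weights sum to 1/6.
So P(the ruby in chest 3 | the guide opened chest 1, chest 2, chest 4, chest 6, and chest 7) = (1/7) / (1/6) = 6/7.

6/7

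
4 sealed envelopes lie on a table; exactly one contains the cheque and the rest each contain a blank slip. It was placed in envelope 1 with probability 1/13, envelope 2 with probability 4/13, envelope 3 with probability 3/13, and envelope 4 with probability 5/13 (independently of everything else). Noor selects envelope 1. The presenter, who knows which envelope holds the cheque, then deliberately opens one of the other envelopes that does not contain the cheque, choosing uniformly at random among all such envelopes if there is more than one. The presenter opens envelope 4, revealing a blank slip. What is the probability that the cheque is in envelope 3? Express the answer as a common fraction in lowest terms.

Apply Bayes' rule, conditioning on where the cheque actually is.
If it is in envelope 1 (prior 1/13): the presenter has 3 equally likely choices, so probability 1/3; weight (1/13)·(1/3) = 1/39.
If it is in envelope 2 (prior 4/13): the presenter has 2 equally likely choices, so probability 1/2; weight (4/13)·(1/2) = 2/13.
If it is in envelope 3 (prior 3/13): the presenter has 2 equally likely choices, so probability 1/2; weight (3/13)·(1/2) = 3/26.
If it is in envelope 4 (prior 5/13): the presenter opened envelope 4, so this case is ruled out; weight (5/13)·0 = 0.
The weights sum to 23/78.
So P(the cheque in envelope 3 | the presenter opened envelope 4) = (3/26) / (23/78) = 9/23.

9/23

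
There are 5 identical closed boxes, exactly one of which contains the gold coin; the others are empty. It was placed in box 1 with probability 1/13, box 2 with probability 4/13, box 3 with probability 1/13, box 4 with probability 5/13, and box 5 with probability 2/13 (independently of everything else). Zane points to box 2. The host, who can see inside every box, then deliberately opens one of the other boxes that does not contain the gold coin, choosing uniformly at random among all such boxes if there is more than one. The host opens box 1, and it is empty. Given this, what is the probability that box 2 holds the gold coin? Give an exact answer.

3/11

Condition on the true location of the gold coin.
If it is in box 1 (prior 1/13): the host opened box 1, so this case is ruled out; weight (1/13)·0 = 0.
If it is in box 2 (prior 4/13): the host has 4 equally likely choices, so probability 1/4; weight (4/13)·(1/4) = 1/13.
If it is in box 3 (prior 1/13): the host has 3 equally likely choices, so probability 1/3; weight (1/13)·(1/3) = 1/39.
If it is in box 4 (prior 5/13): the host has 3 equally likely choices, so probability 1/3; weight (5/13)·(1/3) = 5/39.
If it is in box 5 (prior 2/13): the host has 3 equally likely choices, so probability 1/3; weight (2/13)·(1/3) = 2/39.
The weights sum to 11/39.
So P(the gold coin in box 2 | the host opened box 1) = (1/13) / (11/39) = 3/11.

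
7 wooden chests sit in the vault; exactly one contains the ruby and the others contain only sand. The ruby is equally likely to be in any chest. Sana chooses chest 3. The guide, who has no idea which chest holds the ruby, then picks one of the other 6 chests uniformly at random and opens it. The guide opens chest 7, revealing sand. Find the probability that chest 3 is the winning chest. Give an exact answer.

1/6

Condition on the true location of the ruby.
If it is in any of chests 1, 2, 3, 4, 5, and 6 (prior 1/7 each): the guide picks chest 7 with probability 1/6 regardless, and it is not the prize; weight (1/7)·(1/6) = 1/42 each.
If it is in chest 7 (prior 1/7): the guide opened chest 7, so this case is ruled out; weight (1/7)·0 = 0.
The weights sum to 1/7.
So P(the ruby in chest 3 | the guide opened chest 7) = (1/42) / (1/7) = 1/6.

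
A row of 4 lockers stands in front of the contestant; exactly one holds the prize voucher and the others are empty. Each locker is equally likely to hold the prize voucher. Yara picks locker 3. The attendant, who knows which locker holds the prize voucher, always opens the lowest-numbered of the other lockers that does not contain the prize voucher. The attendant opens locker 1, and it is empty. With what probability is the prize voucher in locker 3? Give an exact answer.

Condition on the true location of the prize voucher.
If it is in locker 1 (prior 1/4): the attendant opened locker 1, so this case is ruled out; weight (1/4)·0 = 0.
If it is in any of lockers 2, 3, and 4 (prior 1/4 each): locker 1 is the lowest-numbered option available, probability 1; weight (1/4)·1 = 1/4 each.
The weights sum to 3/4.
So P(the prize voucher in locker 3 | the attendant opened locker 1) = (1/4) / (3/4) = 1/3.

1/3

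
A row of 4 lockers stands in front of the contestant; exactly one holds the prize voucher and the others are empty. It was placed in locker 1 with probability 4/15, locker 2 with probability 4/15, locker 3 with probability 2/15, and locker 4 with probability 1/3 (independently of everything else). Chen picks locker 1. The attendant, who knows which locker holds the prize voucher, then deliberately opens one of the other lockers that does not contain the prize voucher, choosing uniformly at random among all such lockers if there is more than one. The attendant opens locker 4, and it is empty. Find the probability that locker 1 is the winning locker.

Consider each possible location of the prize voucher in turn.
If it is in locker 1 (prior 4/15): the attendant has 3 equally likely choices, so probability 1/3; weight (4/15)·(1/3) = 4/45.
If it is in locker 2 (prior 4/15): the attendant has 2 equally likely choices, so probability 1/2; weight (4/15)·(1/2) = 2/15.
If it is in locker 3 (prior 2/15): the attendant has 2 equally likely choices, so probability 1/2; weight (2/15)·(1/2) = 1/15.
If it is in locker 4 (prior 1/3): the attendant opened locker 4, so this case is ruled out; weight (1/3)·0 = 0.
The weights sum to 13/45.
So P(the prize voucher in locker 1 | the attendant opened locker 4) = (4/45) / (13/45) = 4/13.

4/13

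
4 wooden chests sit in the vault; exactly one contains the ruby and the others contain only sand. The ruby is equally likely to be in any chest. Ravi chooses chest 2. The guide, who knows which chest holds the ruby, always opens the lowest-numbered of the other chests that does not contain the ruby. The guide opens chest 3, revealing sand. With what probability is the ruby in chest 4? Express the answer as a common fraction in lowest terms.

Condition on the true location of the ruby.
If it is in chest 1 (prior 1/4): chest 3 is the lowest-numbered option available, probability 1; weight (1/4)·1 = 1/4.
If it is in either of chests 2 and 4 (prior 1/4 each): the guide would have opened chest 1 instead, probability 0; weight (1/4)·0 = 0 each.
If it is in chest 3 (prior 1/4): the guide opened chest 3, so this case is ruled out; weight (1/4)·0 = 0.
The weights sum to 1/4.
So P(the ruby in chest 4 | the guide opened chest 3) = 0 / (1/4) = 0.

0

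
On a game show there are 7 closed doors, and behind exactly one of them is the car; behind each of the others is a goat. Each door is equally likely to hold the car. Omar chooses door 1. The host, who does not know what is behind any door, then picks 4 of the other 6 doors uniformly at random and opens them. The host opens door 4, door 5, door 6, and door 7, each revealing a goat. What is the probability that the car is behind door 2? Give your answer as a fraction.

Condition on the true location of the car.
If it is behind any of doors 1, 2, and 3 (prior 1/7 each): the host picks exactly this set with probability 1/15 regardless, and none is the prize; weight (1/7)·(1/15) = 1/105 each.
If it is behind any of doors 4, 5, 6, and 7 (prior 1/7 each): that door was opened and seen not to hold the prize — ruled out; weight (1/7)·0 = 0 each.
The weights sum to 1/35.
So P(the car behind door 2 | the host opened door 4, door 5, door 6, and door 7) = (1/105) / (1/35) = 1/3.

1/3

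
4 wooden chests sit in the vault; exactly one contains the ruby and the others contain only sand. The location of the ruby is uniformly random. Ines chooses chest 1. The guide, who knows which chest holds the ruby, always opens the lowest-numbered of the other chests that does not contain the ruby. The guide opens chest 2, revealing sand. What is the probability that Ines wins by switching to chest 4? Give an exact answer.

Condition on the true location of the ruby.
If it is in any of chests 1, 3, and 4 (prior 1/4 each): chest 2 is the lowest-numbered option available, probability 1; weight (1/4)·1 = 1/4 each.
If it is in chest 2 (prior 1/4): the guide opened chest 2, so this case is ruled out; weight (1/4)·0 = 0.
The weights sum to 3/4.
So P(the ruby in chest 4 | the guide opened chest 2) = (1/4) / (3/4) = 1/3.

1/3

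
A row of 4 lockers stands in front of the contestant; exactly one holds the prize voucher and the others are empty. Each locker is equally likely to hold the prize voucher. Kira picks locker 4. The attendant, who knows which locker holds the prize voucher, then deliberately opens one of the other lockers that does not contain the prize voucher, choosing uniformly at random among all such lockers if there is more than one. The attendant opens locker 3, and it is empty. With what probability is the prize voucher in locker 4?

Condition on the true location of the prize voucher.
If it is in either of lockers 1 and 2 (prior 1/4 each): the attendant has 2 equally likely choices, so probability 1/2; weight (1/4)·(1/2) = 1/8 each.
If it is in locker 3 (prior 1/4): the attendant opened locker 3, so this case is ruled out; weight (1/4)·0 = 0.
If it is in locker 4 (prior 1/4): the attendant has 3 equally likely choices, so probability 1/3; weight (1/4)·(1/3) = 1/12.
The weights sum to 1/3.
So P(the prize voucher in locker 4 | the attendant opened locker 3) = (1/12) / (1/3) = 1/4.

1/4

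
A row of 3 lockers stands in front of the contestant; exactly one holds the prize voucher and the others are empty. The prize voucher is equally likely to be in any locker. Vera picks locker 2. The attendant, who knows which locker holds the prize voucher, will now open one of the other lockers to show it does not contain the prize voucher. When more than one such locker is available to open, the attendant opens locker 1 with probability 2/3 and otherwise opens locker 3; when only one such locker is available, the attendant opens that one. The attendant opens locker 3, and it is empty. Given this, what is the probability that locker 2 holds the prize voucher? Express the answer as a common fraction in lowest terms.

1/4

Condition on the true location of the prize voucher.
If it is in locker 1 (prior 1/3): only locker 3 is available, probability 1; weight (1/3)·1 = 1/3.
If it is in locker 2 (prior 1/3): locker 1 is available but not opened, probability 1/3; weight (1/3)·(1/3) = 1/9.
If it is in locker 3 (prior 1/3): the attendant opened locker 3, so this case is ruled out; weight (1/3)·0 = 0.
The weights sum to 4/9.
So P(the prize voucher in locker 2 | the attendant opened locker 3) = (1/9) / (4/9) = 1/4.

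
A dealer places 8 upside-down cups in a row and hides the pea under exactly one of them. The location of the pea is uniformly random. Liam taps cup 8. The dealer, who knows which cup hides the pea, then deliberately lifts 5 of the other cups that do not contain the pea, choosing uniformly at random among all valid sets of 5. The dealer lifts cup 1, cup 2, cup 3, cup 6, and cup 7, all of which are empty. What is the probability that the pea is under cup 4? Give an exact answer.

Condition on the true location of the pea.
If it is under any of cups 1, 2, 3, 6, and 7 (prior 1/8 each): that cup was opened and seen not to hold the prize — ruled out; weight (1/8)·0 = 0 each.
If it is under either of cups 4 and 5 (prior 1/8 each): the dealer has 6 equally likely choices, so probability 1/6; weight (1/8)·(1/6) = 1/48 each.
If it is under cup 8 (prior 1/8): the dealer has 21 equally likely choices, so probability 1/21; weight (1/8)·(1/21) = 1/168.
The weights sum to 1/21.
So P(the pea under cup 4 | the dealer opened cup 1, cup 2, cup 3, cup 6, and cup 7) = (1/48) / (1/21) = 7/16.

7/16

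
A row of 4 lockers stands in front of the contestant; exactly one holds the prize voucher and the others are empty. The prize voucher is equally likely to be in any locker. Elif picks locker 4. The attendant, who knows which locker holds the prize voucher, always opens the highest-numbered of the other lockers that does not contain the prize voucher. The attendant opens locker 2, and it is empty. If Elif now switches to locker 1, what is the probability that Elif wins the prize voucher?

Consider each possible location of the prize voucher in turn.
If it is in either of lockers 1 and 4 (prior 1/4 each): the attendant would have opened locker 3 instead, probability 0; weight (1/4)·0 = 0 each.
If it is in locker 2 (prior 1/4): the attendant opened locker 2, so this case is ruled out; weight (1/4)·0 = 0.
If it is in locker 3 (prior 1/4): locker 2 is the highest-numbered option available, probability 1; weight (1/4)·1 = 1/4.
The weights sum to 1/4.
So P(the prize voucher in locker 1 | the attendant opened locker 2) = 0 / (1/4) = 0.

0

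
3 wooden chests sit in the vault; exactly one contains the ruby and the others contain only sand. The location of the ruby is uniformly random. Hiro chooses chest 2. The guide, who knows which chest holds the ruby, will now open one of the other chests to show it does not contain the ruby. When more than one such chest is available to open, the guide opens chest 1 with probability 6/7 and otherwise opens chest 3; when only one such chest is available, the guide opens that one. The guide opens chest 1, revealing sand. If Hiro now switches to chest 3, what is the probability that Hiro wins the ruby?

Condition on the true location of the ruby.
If it is in chest 1 (prior 1/3): the guide opened chest 1, so this case is ruled out; weight (1/3)·0 = 0.
If it is in chest 2 (prior 1/3): chest 1 is available, opened with probability 6/7; weight (1/3)·(6/7) = 2/7.
If it is in chest 3 (prior 1/3): only chest 1 is available, probability 1; weight (1/3)·1 = 1/3.
The weights sum to 13/21.
So P(the ruby in chest 3 | the guide opened chest 1) = (1/3) / (13/21) = 7/13.

7/13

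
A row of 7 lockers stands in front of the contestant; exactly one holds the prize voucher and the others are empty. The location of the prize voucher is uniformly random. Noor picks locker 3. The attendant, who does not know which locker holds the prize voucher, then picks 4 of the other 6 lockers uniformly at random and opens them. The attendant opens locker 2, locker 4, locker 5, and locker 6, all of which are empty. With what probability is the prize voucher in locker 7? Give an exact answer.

1/3

Apply Bayes' rule, conditioning on where the prize voucher actually is.
If it is in any of lockers 1, 3, and 7 (prior 1/7 each): the attendant picks exactly this set with probability 1/15 regardless, and none is the prize; weight (1/7)·(1/15) = 1/105 each.
If it is in any of lockers 2, 4, 5, and 6 (prior 1/7 each): that locker was opened and seen not to hold the prize — ruled out; weight (1/7)·0 = 0 each.
The weights sum to 1/35.
So P(the prize voucher in locker 7 | the attendant opened locker 2, locker 4, locker 5, and locker 6) = (1/105) / (1/35) = 1/3.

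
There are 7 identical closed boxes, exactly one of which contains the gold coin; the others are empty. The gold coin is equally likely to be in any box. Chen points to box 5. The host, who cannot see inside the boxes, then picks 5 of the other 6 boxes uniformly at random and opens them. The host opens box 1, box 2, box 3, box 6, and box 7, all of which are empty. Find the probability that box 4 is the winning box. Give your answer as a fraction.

Condition on the true location of the gold coin.
If it is in any of boxes 1, 2, 3, 6, and 7 (prior 1/7 each): that box was opened and seen not to hold the prize — ruled out; weight (1/7)·0 = 0 each.
If it is in either of boxes 4 and 5 (prior 1/7 each): the host picks exactly this set with probability 1/6 regardless, and none is the prize; weight (1/7)·(1/6) = 1/42 each.
The weights sum to 1/21.
So P(the gold coin in box 4 | the host opened box 1, box 2, box 3, box 6, and box 7) = (1/42) / (1/21) = 1/2.

1/2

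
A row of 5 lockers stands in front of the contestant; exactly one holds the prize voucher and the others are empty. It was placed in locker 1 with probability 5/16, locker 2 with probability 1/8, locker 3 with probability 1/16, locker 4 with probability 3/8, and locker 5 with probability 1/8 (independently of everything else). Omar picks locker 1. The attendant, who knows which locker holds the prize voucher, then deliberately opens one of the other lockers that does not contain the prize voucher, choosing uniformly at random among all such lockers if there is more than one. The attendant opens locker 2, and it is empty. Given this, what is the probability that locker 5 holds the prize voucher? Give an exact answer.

Apply Bayes' rule, conditioning on where the prize voucher actually is.
If it is in locker 1 (prior 5/16): the attendant has 4 equally likely choices, so probability 1/4; weight (5/16)·(1/4) = 5/64.
If it is in locker 2 (prior 1/8): the attendant opened locker 2, so this case is ruled out; weight (1/8)·0 = 0.
If it is in locker 3 (prior 1/16): the attendant has 3 equally likely choices, so probability 1/3; weight (1/16)·(1/3) = 1/48.
If it is in locker 4 (prior 3/8): the attendant has 3 equally likely choices, so probability 1/3; weight (3/8)·(1/3) = 1/8.
If it is in locker 5 (prior 1/8): the attendant has 3 equally likely choices, so probability 1/3; weight (1/8)·(1/3) = 1/24.
The weights sum to 17/64.
So P(the prize voucher in locker 5 | the attendant opened locker 2) = (1/24) / (17/64) = 8/51.

8/51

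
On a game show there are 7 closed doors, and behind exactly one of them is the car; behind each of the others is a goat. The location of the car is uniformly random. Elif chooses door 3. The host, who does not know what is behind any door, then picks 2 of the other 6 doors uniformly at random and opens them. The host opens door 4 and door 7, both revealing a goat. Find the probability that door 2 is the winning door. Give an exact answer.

Apply Bayes' rule, conditioning on where the car actually is.
If it is behind any of doors 1, 2, 3, 5, and 6 (prior 1/7 each): the host picks exactly this set with probability 1/15 regardless, and none is the prize; weight (1/7)·(1/15) = 1/105 each.
If it is behind either of doors 4 and 7 (prior 1/7 each): that door was opened and seen not to hold the prize — ruled out; weight (1/7)·0 = 0 each.
The weights sum to 1/21.
So P(the car behind door 2 | the host opened door 4 and door 7) = (1/105) / (1/21) = 1/5.

1/5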